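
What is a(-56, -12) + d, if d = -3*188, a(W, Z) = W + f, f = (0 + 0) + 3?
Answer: -617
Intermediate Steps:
f = 3 (f = 0 + 3 = 3)
a(W, Z) = 3 + W (a(W, Z) = W + 3 = 3 + W)
d = -564
a(-56, -12) + d = (3 - 56) - 564 = -53 - 564 = -617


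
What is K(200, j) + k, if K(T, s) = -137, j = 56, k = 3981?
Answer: 3844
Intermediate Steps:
K(200, j) + k = -137 + 3981 = 3844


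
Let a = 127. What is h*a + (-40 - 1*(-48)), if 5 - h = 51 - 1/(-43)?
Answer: -250989/43 ≈ -5837.0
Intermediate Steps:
h = -1979/43 (h = 5 - (51 - 1/(-43)) = 5 - (51 - 1*(-1/43)) = 5 - (51 + 1/43) = 5 - 1*2194/43 = 5 - 2194/43 = -1979/43 ≈ -46.023)
h*a + (-40 - 1*(-48)) = -1979/43*127 + (-40 - 1*(-48)) = -251333/43 + (-40 + 48) = -251333/43 + 8 = -250989/43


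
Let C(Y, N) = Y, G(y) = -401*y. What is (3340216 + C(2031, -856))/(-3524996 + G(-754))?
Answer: -3342247/3222642 ≈ -1.0371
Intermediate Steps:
(3340216 + C(2031, -856))/(-3524996 + G(-754)) = (3340216 + 2031)/(-3524996 - 401*(-754)) = 3342247/(-3524996 + 302354) = 3342247/(-3222642) = 3342247*(-1/3222642) = -3342247/3222642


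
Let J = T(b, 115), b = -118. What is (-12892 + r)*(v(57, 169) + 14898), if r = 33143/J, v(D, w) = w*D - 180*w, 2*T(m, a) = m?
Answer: 4674517419/59 ≈ 7.9229e+7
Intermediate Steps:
T(m, a) = m/2
J = -59 (J = (1/2)*(-118) = -59)
v(D, w) = -180*w + D*w (v(D, w) = D*w - 180*w = -180*w + D*w)
r = -33143/59 (r = 33143/(-59) = 33143*(-1/59) = -33143/59 ≈ -561.75)
(-12892 + r)*(v(57, 169) + 14898) = (-12892 - 33143/59)*(169*(-180 + 57) + 14898) = -793771*(169*(-123) + 14898)/59 = -793771*(-20787 + 14898)/59 = -793771/59*(-5889) = 4674517419/59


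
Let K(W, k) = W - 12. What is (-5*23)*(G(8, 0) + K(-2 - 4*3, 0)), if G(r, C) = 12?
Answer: 1610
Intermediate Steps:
K(W, k) = -12 + W
(-5*23)*(G(8, 0) + K(-2 - 4*3, 0)) = (-5*23)*(12 + (-12 + (-2 - 4*3))) = -115*(12 + (-12 + (-2 - 12))) = -115*(12 + (-12 - 14)) = -115*(12 - 26) = -115*(-14) = 1610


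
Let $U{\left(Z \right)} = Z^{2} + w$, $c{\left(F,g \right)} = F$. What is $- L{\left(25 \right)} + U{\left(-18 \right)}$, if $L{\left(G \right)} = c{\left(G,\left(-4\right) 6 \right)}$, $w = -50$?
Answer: $249$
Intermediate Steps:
$L{\left(G \right)} = G$
$U{\left(Z \right)} = -50 + Z^{2}$ ($U{\left(Z \right)} = Z^{2} - 50 = -50 + Z^{2}$)
$- L{\left(25 \right)} + U{\left(-18 \right)} = \left(-1\right) 25 - \left(50 - \left(-18\right)^{2}\right) = -25 + \left(-50 + 324\right) = -25 + 274 = 249$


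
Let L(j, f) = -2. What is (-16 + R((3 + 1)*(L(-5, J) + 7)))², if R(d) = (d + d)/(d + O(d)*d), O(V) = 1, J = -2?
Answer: 225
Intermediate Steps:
R(d) = 1 (R(d) = (d + d)/(d + 1*d) = (2*d)/(d + d) = (2*d)/((2*d)) = (2*d)*(1/(2*d)) = 1)
(-16 + R((3 + 1)*(L(-5, J) + 7)))² = (-16 + 1)² = (-15)² = 225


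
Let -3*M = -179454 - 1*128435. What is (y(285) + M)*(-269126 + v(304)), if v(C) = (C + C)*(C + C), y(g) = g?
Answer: 31040504272/3 ≈ 1.0347e+10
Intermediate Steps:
M = 307889/3 (M = -(-179454 - 1*128435)/3 = -(-179454 - 128435)/3 = -⅓*(-307889) = 307889/3 ≈ 1.0263e+5)
v(C) = 4*C² (v(C) = (2*C)*(2*C) = 4*C²)
(y(285) + M)*(-269126 + v(304)) = (285 + 307889/3)*(-269126 + 4*304²) = 308744*(-269126 + 4*92416)/3 = 308744*(-269126 + 369664)/3 = (308744/3)*100538 = 31040504272/3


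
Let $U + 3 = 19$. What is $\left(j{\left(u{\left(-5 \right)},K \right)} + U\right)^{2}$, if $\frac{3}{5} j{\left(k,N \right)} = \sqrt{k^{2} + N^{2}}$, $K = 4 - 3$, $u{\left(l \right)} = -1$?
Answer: $\frac{2354}{9} + \frac{160 \sqrt{2}}{3} \approx 336.98$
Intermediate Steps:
$K = 1$ ($K = 4 - 3 = 1$)
$j{\left(k,N \right)} = \frac{5 \sqrt{N^{2} + k^{2}}}{3}$ ($j{\left(k,N \right)} = \frac{5 \sqrt{k^{2} + N^{2}}}{3} = \frac{5 \sqrt{N^{2} + k^{2}}}{3}$)
$U = 16$ ($U = -3 + 19 = 16$)
$\left(j{\left(u{\left(-5 \right)},K \right)} + U\right)^{2} = \left(\frac{5 \sqrt{1^{2} + \left(-1\right)^{2}}}{3} + 16\right)^{2} = \left(\frac{5 \sqrt{1 + 1}}{3} + 16\right)^{2} = \left(\frac{5 \sqrt{2}}{3} + 16\right)^{2} = \left(16 + \frac{5 \sqrt{2}}{3}\right)^{2}$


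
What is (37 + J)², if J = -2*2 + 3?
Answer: 1296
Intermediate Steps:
J = -1 (J = -4 + 3 = -1)
(37 + J)² = (37 - 1)² = 36² = 1296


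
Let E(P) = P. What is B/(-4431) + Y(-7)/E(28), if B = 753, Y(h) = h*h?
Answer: 9335/5908 ≈ 1.5801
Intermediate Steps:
Y(h) = h²
B/(-4431) + Y(-7)/E(28) = 753/(-4431) + (-7)²/28 = 753*(-1/4431) + 49*(1/28) = -251/1477 + 7/4 = 9335/5908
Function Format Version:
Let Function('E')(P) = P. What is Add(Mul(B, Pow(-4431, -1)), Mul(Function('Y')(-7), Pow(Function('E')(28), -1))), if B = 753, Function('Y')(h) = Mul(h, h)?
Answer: Rational(9335, 5908) ≈ 1.5801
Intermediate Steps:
Function('Y')(h) = Pow(h, 2)
Add(Mul(B, Pow(-4431, -1)), Mul(Function('Y')(-7), Pow(Function('E')(28), -1))) = Add(Mul(753, Pow(-4431, -1)), Mul(Pow(-7, 2), Pow(28, -1))) = Add(Mul(753, Rational(-1, 4431)), Mul(49, Rational(1, 28))) = Add(Rational(-251, 1477), Rational(7, 4)) = Rational(9335, 5908)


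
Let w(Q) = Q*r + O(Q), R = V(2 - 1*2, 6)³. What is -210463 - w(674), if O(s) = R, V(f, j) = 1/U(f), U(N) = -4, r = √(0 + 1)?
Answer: -13512767/64 ≈ -2.1114e+5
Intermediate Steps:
r = 1 (r = √1 = 1)
V(f, j) = -¼ (V(f, j) = 1/(-4) = -¼)
R = -1/64 (R = (-¼)³ = -1/64 ≈ -0.015625)
O(s) = -1/64
w(Q) = -1/64 + Q (w(Q) = Q*1 - 1/64 = Q - 1/64 = -1/64 + Q)
-210463 - w(674) = -210463 - (-1/64 + 674) = -210463 - 1*43135/64 = -210463 - 43135/64 = -13512767/64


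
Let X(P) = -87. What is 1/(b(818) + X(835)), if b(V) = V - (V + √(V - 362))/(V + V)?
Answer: 162931694/119021602429 + 818*√114/357064807287 ≈ 0.0013689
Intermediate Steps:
b(V) = V - (V + √(-362 + V))/(2*V)
1/(b(818) + X(835)) = 1/((-½ + 818 - ½*√(-362 + 818)/818) - 87) = 1/((-½ + 818 - ½*1/818*√456) - 87) = 1/((-½ + 818 - ½*1/818*2*√114) - 87) = 1/((-½ + 818 - √114/818) - 87) = 1/((1635/2 - √114/818) - 87) = 1/(1461/2 - √114/818)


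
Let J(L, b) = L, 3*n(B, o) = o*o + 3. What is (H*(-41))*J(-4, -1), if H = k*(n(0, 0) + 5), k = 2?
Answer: 1968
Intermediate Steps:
n(B, o) = 1 + o²/3 (n(B, o) = (o*o + 3)/3 = (o² + 3)/3 = (3 + o²)/3 = 1 + o²/3)
H = 12 (H = 2*((1 + (⅓)*0²) + 5) = 2*((1 + (⅓)*0) + 5) = 2*((1 + 0) + 5) = 2*(1 + 5) = 2*6 = 12)
(H*(-41))*J(-4, -1) = (12*(-41))*(-4) = -492*(-4) = 1968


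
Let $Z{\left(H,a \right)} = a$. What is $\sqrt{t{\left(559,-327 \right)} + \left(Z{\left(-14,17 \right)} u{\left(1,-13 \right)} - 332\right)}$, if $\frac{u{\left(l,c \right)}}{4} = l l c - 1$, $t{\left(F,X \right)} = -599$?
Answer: $i \sqrt{1883} \approx 43.394 i$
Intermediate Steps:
$u{\left(l,c \right)} = -4 + 4 c l^{2}$ ($u{\left(l,c \right)} = 4 \left(l l c - 1\right) = 4 \left(l^{2} c - 1\right) = 4 \left(c l^{2} - 1\right) = 4 \left(-1 + c l^{2}\right) = -4 + 4 c l^{2}$)
$\sqrt{t{\left(559,-327 \right)} + \left(Z{\left(-14,17 \right)} u{\left(1,-13 \right)} - 332\right)} = \sqrt{-599 + \left(17 \left(-4 + 4 \left(-13\right) 1^{2}\right) - 332\right)} = \sqrt{-599 + \left(17 \left(-4 + 4 \left(-13\right) 1\right) - 332\right)} = \sqrt{-599 + \left(17 \left(-4 - 52\right) - 332\right)} = \sqrt{-599 + \left(17 \left(-56\right) - 332\right)} = \sqrt{-599 - 1284} = \sqrt{-1883} = i \sqrt{1883}$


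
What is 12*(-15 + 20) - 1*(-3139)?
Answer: 3199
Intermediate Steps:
12*(-15 + 20) - 1*(-3139) = 12*5 + 3139 = 60 + 3139 = 3199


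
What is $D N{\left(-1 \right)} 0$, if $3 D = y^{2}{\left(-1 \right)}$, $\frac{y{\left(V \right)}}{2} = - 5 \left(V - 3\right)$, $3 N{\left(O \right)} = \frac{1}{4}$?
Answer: $0$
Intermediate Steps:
$N{\left(O \right)} = \frac{1}{12}$ ($N{\left(O \right)} = \frac{1}{3 \cdot 4} = \frac{1}{3} \cdot \frac{1}{4} = \frac{1}{12}$)
$y{\left(V \right)} = 30 - 10 V$ ($y{\left(V \right)} = 2 \left(- 5 \left(V - 3\right)\right) = 2 \left(- 5 \left(-3 + V\right)\right) = 2 \left(15 - 5 V\right) = 30 - 10 V$)
$D = \frac{1600}{3}$ ($D = \frac{\left(30 - -10\right)^{2}}{3} = \frac{\left(30 + 10\right)^{2}}{3} = \frac{40^{2}}{3} = \frac{1}{3} \cdot 1600 = \frac{1600}{3} \approx 533.33$)
$D N{\left(-1 \right)} 0 = \frac{1600}{3} \cdot \frac{1}{12} \cdot 0 = \frac{400}{9} \cdot 0 = 0$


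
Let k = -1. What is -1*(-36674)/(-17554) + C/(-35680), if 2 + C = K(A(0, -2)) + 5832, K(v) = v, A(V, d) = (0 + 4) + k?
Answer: -705460401/313163360 ≈ -2.2527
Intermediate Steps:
A(V, d) = 3 (A(V, d) = (0 + 4) - 1 = 4 - 1 = 3)
C = 5833 (C = -2 + (3 + 5832) = -2 + 5835 = 5833)
-1*(-36674)/(-17554) + C/(-35680) = -1*(-36674)/(-17554) + 5833/(-35680) = 36674*(-1/17554) + 5833*(-1/35680) = -18337/8777 - 5833/35680 = -705460401/313163360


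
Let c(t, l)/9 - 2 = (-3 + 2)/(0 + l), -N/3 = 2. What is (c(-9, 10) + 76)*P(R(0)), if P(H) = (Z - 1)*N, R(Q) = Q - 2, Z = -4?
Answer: 2793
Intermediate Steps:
N = -6 (N = -3*2 = -6)
c(t, l) = 18 - 9/l (c(t, l) = 18 + 9*((-3 + 2)/(0 + l)) = 18 + 9*(-1/l) = 18 - 9/l)
R(Q) = -2 + Q
P(H) = 30 (P(H) = (-4 - 1)*(-6) = -5*(-6) = 30)
(c(-9, 10) + 76)*P(R(0)) = ((18 - 9/10) + 76)*30 = (171/10 + 76)*30 = (931/10)*30 = 2793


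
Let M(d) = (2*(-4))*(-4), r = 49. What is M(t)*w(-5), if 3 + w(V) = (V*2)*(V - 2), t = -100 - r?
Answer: 2144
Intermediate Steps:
t = -149 (t = -100 - 1*49 = -100 - 49 = -149)
M(d) = 32 (M(d) = -8*(-4) = 32)
w(V) = -3 + 2*V*(-2 + V) (w(V) = -3 + (V*2)*(V - 2) = -3 + (2*V)*(-2 + V) = -3 + 2*V*(-2 + V))
M(t)*w(-5) = 32*(-3 - 4*(-5) + 2*(-5)²) = 32*(-3 + 20 + 2*25) = 32*(-3 + 20 + 50) = 32*67 = 2144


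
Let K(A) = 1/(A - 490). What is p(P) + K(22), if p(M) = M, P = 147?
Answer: 68795/468 ≈ 147.00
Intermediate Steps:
K(A) = 1/(-490 + A)
p(P) + K(22) = 147 + 1/(-490 + 22) = 147 + 1/(-468) = 147 - 1/468 = 68795/468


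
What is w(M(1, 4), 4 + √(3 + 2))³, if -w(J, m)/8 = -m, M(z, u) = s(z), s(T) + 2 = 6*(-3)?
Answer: 63488 + 27136*√5 ≈ 1.2417e+5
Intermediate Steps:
s(T) = -20 (s(T) = -2 + 6*(-3) = -2 - 18 = -20)
M(z, u) = -20
w(J, m) = 8*m (w(J, m) = -(-8)*m = 8*m)
w(M(1, 4), 4 + √(3 + 2))³ = (8*(4 + √(3 + 2)))³ = (8*(4 + √5))³ = (32 + 8*√5)³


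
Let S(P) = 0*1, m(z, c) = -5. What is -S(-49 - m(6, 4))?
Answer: 0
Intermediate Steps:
S(P) = 0
-S(-49 - m(6, 4)) = -1*0 = 0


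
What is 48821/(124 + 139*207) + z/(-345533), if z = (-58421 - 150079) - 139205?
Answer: 26916897978/9984867101 ≈ 2.6958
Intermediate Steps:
z = -347705 (z = -208500 - 139205 = -347705)
48821/(124 + 139*207) + z/(-345533) = 48821/(124 + 139*207) - 347705/(-345533) = 48821/(124 + 28773) - 347705*(-1/345533) = 48821/28897 + 347705/345533 = 26916897978/9984867101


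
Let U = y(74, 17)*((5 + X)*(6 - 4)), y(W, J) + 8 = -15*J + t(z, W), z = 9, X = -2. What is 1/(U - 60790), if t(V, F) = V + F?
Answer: -1/61870 ≈ -1.6163e-5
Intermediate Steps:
t(V, F) = F + V
y(W, J) = 1 + W - 15*J (y(W, J) = -8 + (-15*J + (W + 9)) = -8 + (-15*J + (9 + W)) = -8 + (9 + W - 15*J) = 1 + W - 15*J)
U = -1080 (U = (1 + 74 - 15*17)*((5 - 2)*(6 - 4)) = (1 + 74 - 255)*(3*2) = -180*6 = -1080)
1/(U - 60790) = 1/(-1080 - 60790) = 1/(-61870) = -1/61870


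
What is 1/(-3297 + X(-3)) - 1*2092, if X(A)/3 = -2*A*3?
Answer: -6784357/3243 ≈ -2092.0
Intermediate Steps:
X(A) = -18*A (X(A) = 3*(-2*A*3) = 3*(-6*A) = -18*A)
1/(-3297 + X(-3)) - 1*2092 = 1/(-3297 - 18*(-3)) - 1*2092 = 1/(-3297 + 54) - 2092 = 1/(-3243) - 2092 = -1/3243 - 2092 = -6784357/3243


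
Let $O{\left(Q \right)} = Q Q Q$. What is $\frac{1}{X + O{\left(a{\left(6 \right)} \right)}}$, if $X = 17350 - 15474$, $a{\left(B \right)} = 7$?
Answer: $\frac{1}{2219} \approx 0.00045065$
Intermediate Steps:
$X = 1876$
$O{\left(Q \right)} = Q^{3}$ ($O{\left(Q \right)} = Q^{2} Q = Q^{3}$)
$\frac{1}{X + O{\left(a{\left(6 \right)} \right)}} = \frac{1}{1876 + 7^{3}} = \frac{1}{1876 + 343} = \frac{1}{2219}$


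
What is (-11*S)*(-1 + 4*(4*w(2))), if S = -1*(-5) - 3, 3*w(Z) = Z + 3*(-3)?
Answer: 2530/3 ≈ 843.33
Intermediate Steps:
w(Z) = -3 + Z/3 (w(Z) = (Z + 3*(-3))/3 = (Z - 9)/3 = (-9 + Z)/3 = -3 + Z/3)
S = 2 (S = 5 - 3 = 2)
(-11*S)*(-1 + 4*(4*w(2))) = (-11*2)*(-1 + 4*(4*(-3 + (1/3)*2))) = -22*(-1 + 4*(4*(-3 + 2/3))) = -22*(-1 + 4*(4*(-7/3))) = -22*(-1 + 4*(-28/3)) = -22*(-1 - 112/3) = -22*(-115/3) = 2530/3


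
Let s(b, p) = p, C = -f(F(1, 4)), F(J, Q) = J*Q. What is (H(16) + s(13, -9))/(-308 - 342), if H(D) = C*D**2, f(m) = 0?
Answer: 9/650 ≈ 0.013846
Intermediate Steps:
C = 0 (C = -1*0 = 0)
H(D) = 0 (H(D) = 0*D**2 = 0)
(H(16) + s(13, -9))/(-308 - 342) = (0 - 9)/(-308 - 342) = -9/(-650) = -9*(-1/650) = 9/650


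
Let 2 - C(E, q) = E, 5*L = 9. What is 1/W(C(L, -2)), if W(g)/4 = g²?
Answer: 25/4 ≈ 6.2500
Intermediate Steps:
L = 9/5 (L = (⅕)*9 = 9/5 ≈ 1.8000)
C(E, q) = 2 - E
W(g) = 4*g²
1/W(C(L, -2)) = 1/(4*(2 - 1*9/5)²) = 1/(4*(2 - 9/5)²) = 1/(4*(⅕)²) = 1/(4*(1/25)) = 1/(4/25) = 25/4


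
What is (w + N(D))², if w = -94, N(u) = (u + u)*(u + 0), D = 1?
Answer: 8464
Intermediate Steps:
N(u) = 2*u² (N(u) = (2*u)*u = 2*u²)
(w + N(D))² = (-94 + 2*1²)² = (-94 + 2*1)² = (-94 + 2)² = (-92)² = 8464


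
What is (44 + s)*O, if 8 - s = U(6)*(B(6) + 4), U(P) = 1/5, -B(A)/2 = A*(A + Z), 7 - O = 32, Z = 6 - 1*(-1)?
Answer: -2060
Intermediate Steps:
Z = 7 (Z = 6 + 1 = 7)
O = -25 (O = 7 - 1*32 = 7 - 32 = -25)
B(A) = -2*A*(7 + A) (B(A) = -2*A*(A + 7) = -2*A*(7 + A))
U(P) = 1/5
s = 192/5 (s = 8 - (-2*6*(7 + 6) + 4)/5 = 8 - (-2*6*13 + 4)/5 = 8 - (-156 + 4)/5 = 8 - (-152)/5 = 8 - 1*(-152/5) = 8 + 152/5 = 192/5 ≈ 38.400)
(44 + s)*O = (44 + 192/5)*(-25) = (412/5)*(-25) = -2060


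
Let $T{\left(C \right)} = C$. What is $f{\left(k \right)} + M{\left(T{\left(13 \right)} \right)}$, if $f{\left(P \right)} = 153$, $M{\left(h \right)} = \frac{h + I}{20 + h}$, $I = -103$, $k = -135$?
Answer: $\frac{1653}{11} \approx 150.27$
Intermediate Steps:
$M{\left(h \right)} = \frac{-103 + h}{20 + h}$ ($M{\left(h \right)} = \frac{h - 103}{20 + h} = \frac{-103 + h}{20 + h}$)
$f{\left(k \right)} + M{\left(T{\left(13 \right)} \right)} = 153 + \frac{-103 + 13}{20 + 13} = 153 + \frac{1}{33} \left(-90\right) = 153 - \frac{30}{11} = \frac{1653}{11}$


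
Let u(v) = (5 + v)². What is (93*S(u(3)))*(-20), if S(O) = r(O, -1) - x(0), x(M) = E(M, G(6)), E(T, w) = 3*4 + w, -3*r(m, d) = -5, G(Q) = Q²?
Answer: 86180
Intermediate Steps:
r(m, d) = 5/3 (r(m, d) = -⅓*(-5) = 5/3)
E(T, w) = 12 + w
x(M) = 48 (x(M) = 12 + 6² = 12 + 36 = 48)
S(O) = -139/3 (S(O) = 5/3 - 1*48 = 5/3 - 48 = -139/3)
(93*S(u(3)))*(-20) = (93*(-139/3))*(-20) = -4309*(-20) = 86180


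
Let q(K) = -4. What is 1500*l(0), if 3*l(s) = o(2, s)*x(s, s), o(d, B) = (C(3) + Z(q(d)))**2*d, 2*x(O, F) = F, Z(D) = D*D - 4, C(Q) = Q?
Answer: 0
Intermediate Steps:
Z(D) = -4 + D**2 (Z(D) = D**2 - 4 = -4 + D**2)
x(O, F) = F/2
o(d, B) = 225*d (o(d, B) = (3 + (-4 + (-4)**2))**2*d = (3 + (-4 + 16))**2*d = (3 + 12)**2*d = 15**2*d = 225*d)
l(s) = 75*s (l(s) = ((225*2)*(s/2))/3 = (450*(s/2))/3 = (225*s)/3 = 75*s)
1500*l(0) = 1500*(75*0) = 1500*0 = 0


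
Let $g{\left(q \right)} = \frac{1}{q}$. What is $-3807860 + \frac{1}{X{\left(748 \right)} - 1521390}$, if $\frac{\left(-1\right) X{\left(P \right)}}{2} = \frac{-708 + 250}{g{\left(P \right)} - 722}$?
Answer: $- \frac{3128670904947257535}{821634961618} \approx -3.8079 \cdot 10^{6}$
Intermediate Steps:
$X{\left(P \right)} = \frac{916}{-722 + \frac{1}{P}}$ ($X{\left(P \right)} = - 2 \frac{-708 + 250}{\frac{1}{P} - 722} = - 2 \left(- \frac{458}{-722 + \frac{1}{P}}\right) = \frac{916}{-722 + \frac{1}{P}}$)
$-3807860 + \frac{1}{X{\left(748 \right)} - 1521390} = -3807860 + \frac{1}{\left(-916\right) 748 \frac{1}{-1 + 722 \cdot 748} - 1521390} = -3807860 + \frac{1}{\left(-916\right) 748 \frac{1}{-1 + 540056} - 1521390} = -3807860 + \frac{1}{\left(-916\right) 748 \cdot \frac{1}{540055} - 1521390} = -3807860 + \frac{1}{- \frac{685168}{540055} - 1521390} = -3807860 + \frac{1}{- \frac{821634961618}{540055}} = -3807860 - \frac{540055}{821634961618} = - \frac{3128670904947257535}{821634961618}$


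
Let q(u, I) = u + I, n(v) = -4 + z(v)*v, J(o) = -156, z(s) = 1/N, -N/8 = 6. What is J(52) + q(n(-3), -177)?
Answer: -5391/16 ≈ -336.94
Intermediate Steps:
N = -48 (N = -8*6 = -48)
z(s) = -1/48 (z(s) = 1/(-48) = -1/48)
n(v) = -4 - v/48
q(u, I) = I + u
J(52) + q(n(-3), -177) = -156 + (-177 + (-4 - 1/48*(-3))) = -156 + (-177 + (-4 + 1/16)) = -156 + (-177 - 63/16) = -156 - 2895/16 = -5391/16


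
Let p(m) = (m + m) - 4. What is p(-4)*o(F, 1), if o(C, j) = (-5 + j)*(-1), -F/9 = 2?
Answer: -48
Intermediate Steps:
F = -18 (F = -9*2 = -18)
p(m) = -4 + 2*m (p(m) = 2*m - 4 = -4 + 2*m)
o(C, j) = 5 - j
p(-4)*o(F, 1) = (-4 + 2*(-4))*(5 - 1*1) = (-4 - 8)*(5 - 1) = -12*4 = -48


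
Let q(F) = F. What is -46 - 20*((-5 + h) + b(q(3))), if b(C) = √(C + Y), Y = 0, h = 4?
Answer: -26 - 20*√3 ≈ -60.641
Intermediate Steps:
b(C) = √C (b(C) = √(C + 0) = √C)
-46 - 20*((-5 + h) + b(q(3))) = -46 - 20*((-5 + 4) + √3) = -46 - 20*(-1 + √3) = -46 + (20 - 20*√3) = -26 - 20*√3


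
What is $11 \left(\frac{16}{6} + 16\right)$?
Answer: $\frac{616}{3} \approx 205.33$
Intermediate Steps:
$11 \left(\frac{16}{6} + 16\right) = 11 \left(16 \cdot \frac{1}{6} + 16\right) = 11 \left(\frac{8}{3} + 16\right) = 11 \cdot \frac{56}{3} = \frac{616}{3}$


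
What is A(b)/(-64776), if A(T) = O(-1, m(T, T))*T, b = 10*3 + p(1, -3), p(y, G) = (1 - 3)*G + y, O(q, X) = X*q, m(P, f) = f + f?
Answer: 1369/32388 ≈ 0.042269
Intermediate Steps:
m(P, f) = 2*f
p(y, G) = y - 2*G (p(y, G) = -2*G + y = y - 2*G)
b = 37 (b = 10*3 + (1 - 2*(-3)) = 30 + (1 + 6) = 30 + 7 = 37)
A(T) = -2*T**2 (A(T) = ((2*T)*(-1))*T = (-2*T)*T = -2*T**2)
A(b)/(-64776) = -2*37**2/(-64776) = -2*1369*(-1/64776) = -2738*(-1/64776) = 1369/32388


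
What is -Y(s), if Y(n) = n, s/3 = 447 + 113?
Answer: -1680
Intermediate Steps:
s = 1680 (s = 3*(447 + 113) = 3*560 = 1680)
-Y(s) = -1*1680 = -1680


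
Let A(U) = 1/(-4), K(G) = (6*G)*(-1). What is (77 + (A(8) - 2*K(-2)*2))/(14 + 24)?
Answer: 115/152 ≈ 0.75658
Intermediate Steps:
K(G) = -6*G
A(U) = -1/4
(77 + (A(8) - 2*K(-2)*2))/(14 + 24) = (77 + (-1/4 - (-12)*(-2)*2))/(14 + 24) = (77 + (-1/4 - 2*12*2))/38 = (77 + (-1/4 - 24*2))*(1/38) = (77 + (-1/4 - 48))*(1/38) = (77 - 193/4)*(1/38) = (115/4)*(1/38) = 115/152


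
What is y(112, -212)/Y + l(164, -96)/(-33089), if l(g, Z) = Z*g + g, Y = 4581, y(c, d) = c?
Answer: 75077948/151580709 ≈ 0.49530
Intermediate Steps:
l(g, Z) = g + Z*g
y(112, -212)/Y + l(164, -96)/(-33089) = 112/4581 + (164*(1 - 96))/(-33089) = 112*(1/4581) + (164*(-95))*(-1/33089) = 112/4581 - 15580*(-1/33089) = 112/4581 + 15580/33089 = 75077948/151580709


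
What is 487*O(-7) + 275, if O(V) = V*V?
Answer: 24138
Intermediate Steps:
O(V) = V²
487*O(-7) + 275 = 487*(-7)² + 275 = 487*49 + 275 = 23863 + 275 = 24138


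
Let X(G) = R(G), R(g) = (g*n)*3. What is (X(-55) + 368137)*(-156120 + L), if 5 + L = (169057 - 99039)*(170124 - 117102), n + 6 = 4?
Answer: 1367874145700557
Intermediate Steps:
n = -2 (n = -6 + 4 = -2)
L = 3712494391 (L = -5 + (169057 - 99039)*(170124 - 117102) = -5 + 70018*53022 = -5 + 3712494396 = 3712494391)
R(g) = -6*g (R(g) = (g*(-2))*3 = -2*g*3 = -6*g)
X(G) = -6*G
(X(-55) + 368137)*(-156120 + L) = (-6*(-55) + 368137)*(-156120 + 3712494391) = (330 + 368137)*3712338271 = 368467*3712338271 = 1367874145700557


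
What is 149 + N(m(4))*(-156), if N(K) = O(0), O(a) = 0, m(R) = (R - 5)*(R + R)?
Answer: 149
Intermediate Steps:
m(R) = 2*R*(-5 + R) (m(R) = (-5 + R)*(2*R) = 2*R*(-5 + R))
N(K) = 0
149 + N(m(4))*(-156) = 149 + 0*(-156) = 149 + 0 = 149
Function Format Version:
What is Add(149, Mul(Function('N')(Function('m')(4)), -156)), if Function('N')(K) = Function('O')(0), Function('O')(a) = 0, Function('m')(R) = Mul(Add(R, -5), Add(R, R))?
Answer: 149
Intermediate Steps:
Function('m')(R) = Mul(2, R, Add(-5, R)) (Function('m')(R) = Mul(Add(-5, R), Mul(2, R)) = Mul(2, R, Add(-5, R)))
Function('N')(K) = 0
Add(149, Mul(Function('N')(Function('m')(4)), -156)) = Add(149, Mul(0, -156)) = Add(149, 0) = 149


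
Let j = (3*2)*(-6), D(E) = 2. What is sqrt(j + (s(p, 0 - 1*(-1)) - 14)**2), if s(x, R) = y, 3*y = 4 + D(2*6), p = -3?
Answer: 6*sqrt(3) ≈ 10.392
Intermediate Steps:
y = 2 (y = (4 + 2)/3 = (1/3)*6 = 2)
j = -36 (j = 6*(-6) = -36)
s(x, R) = 2
sqrt(j + (s(p, 0 - 1*(-1)) - 14)**2) = sqrt(-36 + (2 - 14)**2) = sqrt(-36 + (-12)**2) = sqrt(-36 + 144) = sqrt(108) = 6*sqrt(3)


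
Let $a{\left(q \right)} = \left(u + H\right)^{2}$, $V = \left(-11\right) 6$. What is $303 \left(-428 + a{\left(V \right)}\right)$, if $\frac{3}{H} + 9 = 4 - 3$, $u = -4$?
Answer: $- \frac{7928601}{64} \approx -1.2388 \cdot 10^{5}$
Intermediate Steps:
$H = - \frac{3}{8}$ ($H = \frac{3}{-9 + \left(4 - 3\right)} = \frac{3}{-9 + 1} = \frac{3}{-8} = 3 \left(- \frac{1}{8}\right) = - \frac{3}{8} \approx -0.375$)
$V = -66$
$a{\left(q \right)} = \frac{1225}{64}$ ($a{\left(q \right)} = \left(-4 - \frac{3}{8}\right)^{2} = \left(- \frac{35}{8}\right)^{2} = \frac{1225}{64}$)
$303 \left(-428 + a{\left(V \right)}\right) = 303 \left(-428 + \frac{1225}{64}\right) = 303 \left(- \frac{26167}{64}\right) = - \frac{7928601}{64}$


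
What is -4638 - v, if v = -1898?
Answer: -2740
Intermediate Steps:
-4638 - v = -4638 - 1*(-1898) = -4638 + 1898 = -2740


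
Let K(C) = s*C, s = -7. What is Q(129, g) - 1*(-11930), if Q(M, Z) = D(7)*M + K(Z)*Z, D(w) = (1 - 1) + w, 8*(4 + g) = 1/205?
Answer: 34214493433/2689600 ≈ 12721.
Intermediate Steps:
g = -6559/1640 (g = -4 + (⅛)/205 = -4 + (⅛)*(1/205) = -4 + 1/1640 = -6559/1640 ≈ -3.9994)
K(C) = -7*C
D(w) = w (D(w) = 0 + w = w)
Q(M, Z) = -7*Z² + 7*M (Q(M, Z) = 7*M + (-7*Z)*Z = 7*M - 7*Z² = -7*Z² + 7*M)
Q(129, g) - 1*(-11930) = (-7*(-6559/1640)² + 7*129) - 1*(-11930) = (-7*43020481/2689600 + 903) + 11930 = (-301143367/2689600 + 903) + 11930 = 2127565433/2689600 + 11930 = 34214493433/2689600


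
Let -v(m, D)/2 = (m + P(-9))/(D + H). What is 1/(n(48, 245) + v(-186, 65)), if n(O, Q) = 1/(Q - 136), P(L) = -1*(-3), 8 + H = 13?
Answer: 3815/19982 ≈ 0.19092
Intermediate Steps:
H = 5 (H = -8 + 13 = 5)
P(L) = 3
n(O, Q) = 1/(-136 + Q)
v(m, D) = -2*(3 + m)/(5 + D) (v(m, D) = -2*(m + 3)/(D + 5) = -2*(3 + m)/(5 + D))
1/(n(48, 245) + v(-186, 65)) = 1/(1/(-136 + 245) + 2*(-3 - 1*(-186))/(5 + 65)) = 1/(1/109 + 2*(-3 + 186)/70) = 1/(1/109 + 2*(1/70)*183) = 1/(1/109 + 183/35) = 1/(19982/3815) = 3815/19982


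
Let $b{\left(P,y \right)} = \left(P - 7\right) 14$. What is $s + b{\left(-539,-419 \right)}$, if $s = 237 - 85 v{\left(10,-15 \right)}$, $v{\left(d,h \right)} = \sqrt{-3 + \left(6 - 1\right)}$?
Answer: $-7407 - 85 \sqrt{2} \approx -7527.2$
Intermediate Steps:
$b{\left(P,y \right)} = -98 + 14 P$ ($b{\left(P,y \right)} = \left(-7 + P\right) 14 = -98 + 14 P$)
$v{\left(d,h \right)} = \sqrt{2}$ ($v{\left(d,h \right)} = \sqrt{-3 + 5} = \sqrt{2}$)
$s = 237 - 85 \sqrt{2} \approx 116.79$
$s + b{\left(-539,-419 \right)} = \left(237 - 85 \sqrt{2}\right) + \left(-98 + 14 \left(-539\right)\right) = \left(237 - 85 \sqrt{2}\right) - 7644 = -7407 - 85 \sqrt{2}$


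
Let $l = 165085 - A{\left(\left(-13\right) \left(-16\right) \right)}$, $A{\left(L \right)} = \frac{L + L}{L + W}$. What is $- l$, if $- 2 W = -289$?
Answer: $- \frac{116384093}{705} \approx -1.6508 \cdot 10^{5}$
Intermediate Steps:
$W = \frac{289}{2}$ ($W = \left(- \frac{1}{2}\right) \left(-289\right) = \frac{289}{2} \approx 144.5$)
$A{\left(L \right)} = \frac{2 L}{\frac{289}{2} + L}$ ($A{\left(L \right)} = \frac{L + L}{L + \frac{289}{2}} = \frac{2 L}{\frac{289}{2} + L}$)
$l = \frac{116384093}{705}$ ($l = 165085 - \frac{4 \left(\left(-13\right) \left(-16\right)\right)}{289 + 2 \left(\left(-13\right) \left(-16\right)\right)} = 165085 - 4 \cdot 208 \frac{1}{289 + 2 \cdot 208} = 165085 - 4 \cdot 208 \frac{1}{289 + 416} = 165085 - 4 \cdot 208 \cdot \frac{1}{705} = 165085 - \frac{832}{705} = \frac{116384093}{705} \approx 1.6508 \cdot 10^{5}$)
$- l = \left(-1\right) \frac{116384093}{705} = - \frac{116384093}{705}$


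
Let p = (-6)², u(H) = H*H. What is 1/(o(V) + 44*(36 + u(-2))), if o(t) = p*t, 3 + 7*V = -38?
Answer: 7/10844 ≈ 0.00064552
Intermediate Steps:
V = -41/7 (V = -3/7 + (⅐)*(-38) = -3/7 - 38/7 = -41/7 ≈ -5.8571)
u(H) = H²
p = 36
o(t) = 36*t
1/(o(V) + 44*(36 + u(-2))) = 1/(36*(-41/7) + 44*(36 + (-2)²)) = 1/(-1476/7 + 44*(36 + 4)) = 1/(-1476/7 + 44*40) = 1/(-1476/7 + 1760) = 1/(10844/7) = 7/10844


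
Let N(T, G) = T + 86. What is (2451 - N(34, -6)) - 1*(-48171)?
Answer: 50502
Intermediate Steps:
N(T, G) = 86 + T
(2451 - N(34, -6)) - 1*(-48171) = (2451 - (86 + 34)) - 1*(-48171) = (2451 - 1*120) + 48171 = (2451 - 120) + 48171 = 2331 + 48171 = 50502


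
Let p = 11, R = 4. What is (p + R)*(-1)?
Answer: -15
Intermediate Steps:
(p + R)*(-1) = (11 + 4)*(-1) = 15*(-1) = -15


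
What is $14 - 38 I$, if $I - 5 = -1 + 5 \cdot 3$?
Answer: $-708$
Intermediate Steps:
$I = 19$ ($I = 5 + \left(-1 + 5 \cdot 3\right) = 5 + \left(-1 + 15\right) = 5 + 14 = 19$)
$14 - 38 I = 14 - 722 = -708$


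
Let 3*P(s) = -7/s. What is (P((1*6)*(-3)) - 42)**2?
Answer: 5112121/2916 ≈ 1753.1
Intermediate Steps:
P(s) = -7/(3*s) (P(s) = (-7/s)/3 = -7/(3*s))
(P((1*6)*(-3)) - 42)**2 = (-7/(3*((1*6)*(-3))) - 42)**2 = (-7/(3*(6*(-3))) - 42)**2 = (-7/3/(-18) - 42)**2 = (-7/3*(-1/18) - 42)**2 = (7/54 - 42)**2 = (-2261/54)**2 = 5112121/2916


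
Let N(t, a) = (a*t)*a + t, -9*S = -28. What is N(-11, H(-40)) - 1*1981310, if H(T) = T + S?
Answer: -161699465/81 ≈ -1.9963e+6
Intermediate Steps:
S = 28/9 (S = -⅑*(-28) = 28/9 ≈ 3.1111)
H(T) = 28/9 + T (H(T) = T + 28/9 = 28/9 + T)
N(t, a) = t + t*a² (N(t, a) = t*a² + t = t + t*a²)
N(-11, H(-40)) - 1*1981310 = -11*(1 + (28/9 - 40)²) - 1*1981310 = -11*(1 + (-332/9)²) - 1981310 = -11*(1 + 110224/81) - 1981310 = -11*110305/81 - 1981310 = -1213355/81 - 1981310 = -161699465/81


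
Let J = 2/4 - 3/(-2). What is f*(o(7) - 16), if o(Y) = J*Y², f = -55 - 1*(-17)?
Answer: -3116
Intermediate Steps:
f = -38 (f = -55 + 17 = -38)
J = 2 (J = 2*(¼) - 3*(-½) = ½ + 3/2 = 2)
o(Y) = 2*Y²
f*(o(7) - 16) = -38*(2*7² - 16) = -38*(2*49 - 16) = -38*(98 - 16) = -38*82 = -3116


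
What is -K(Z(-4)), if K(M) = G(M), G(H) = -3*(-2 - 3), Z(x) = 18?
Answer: -15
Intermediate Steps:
G(H) = 15 (G(H) = -3*(-5) = 15)
K(M) = 15
-K(Z(-4)) = -1*15 = -15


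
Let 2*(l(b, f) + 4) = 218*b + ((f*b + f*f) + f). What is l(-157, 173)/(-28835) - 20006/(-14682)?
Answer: 806594923/423355470 ≈ 1.9052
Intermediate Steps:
l(b, f) = -4 + f/2 + f²/2 + 109*b + b*f/2 (l(b, f) = -4 + (218*b + ((f*b + f*f) + f))/2 = -4 + (218*b + ((b*f + f²) + f))/2 = -4 + (218*b + ((f² + b*f) + f))/2 = -4 + (218*b + (f + f² + b*f))/2 = -4 + (f + f² + 218*b + b*f)/2 = -4 + (f/2 + f²/2 + 109*b + b*f/2) = -4 + f/2 + f²/2 + 109*b + b*f/2)
l(-157, 173)/(-28835) - 20006/(-14682) = (-4 + (½)*173 + (½)*173² + 109*(-157) + (½)*(-157)*173)/(-28835) - 20006/(-14682) = (-4 + 173/2 + (½)*29929 - 17113 - 27161/2)*(-1/28835) - 20006*(-1/14682) = (-4 + 173/2 + 29929/2 - 17113 - 27161/2)*(-1/28835) + 10003/7341 = -31293/2*(-1/28835) + 10003/7341 = 31293/57670 + 10003/7341 = 806594923/423355470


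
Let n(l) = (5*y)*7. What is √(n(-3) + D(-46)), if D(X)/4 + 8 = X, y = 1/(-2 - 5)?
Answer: I*√221 ≈ 14.866*I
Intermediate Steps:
y = -⅐ (y = 1/(-7) = -⅐ ≈ -0.14286)
D(X) = -32 + 4*X
n(l) = -5 (n(l) = (5*(-⅐))*7 = -5/7*7 = -5)
√(n(-3) + D(-46)) = √(-5 + (-32 + 4*(-46))) = √(-5 + (-32 - 184)) = √(-5 - 216) = √(-221) = I*√221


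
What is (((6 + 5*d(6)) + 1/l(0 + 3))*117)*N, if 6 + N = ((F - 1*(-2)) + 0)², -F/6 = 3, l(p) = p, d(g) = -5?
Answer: -546000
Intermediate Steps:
F = -18 (F = -6*3 = -18)
N = 250 (N = -6 + ((-18 - 1*(-2)) + 0)² = -6 + ((-18 + 2) + 0)² = -6 + (-16 + 0)² = -6 + (-16)² = -6 + 256 = 250)
(((6 + 5*d(6)) + 1/l(0 + 3))*117)*N = (((6 + 5*(-5)) + 1/(0 + 3))*117)*250 = (((6 - 25) + 1/3)*117)*250 = ((-19 + ⅓)*117)*250 = -56/3*117*250 = -2184*250 = -546000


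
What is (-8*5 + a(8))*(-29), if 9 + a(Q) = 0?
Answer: 1421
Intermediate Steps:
a(Q) = -9 (a(Q) = -9 + 0 = -9)
(-8*5 + a(8))*(-29) = (-8*5 - 9)*(-29) = (-40 - 9)*(-29) = -49*(-29) = 1421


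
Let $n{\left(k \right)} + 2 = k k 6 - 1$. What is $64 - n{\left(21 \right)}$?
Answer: $-2579$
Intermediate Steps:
$n{\left(k \right)} = -3 + 6 k^{2}$ ($n{\left(k \right)} = -2 + \left(k k 6 - 1\right) = -2 + \left(k 6 k - 1\right) = -2 + \left(6 k^{2} - 1\right) = -2 + \left(-1 + 6 k^{2}\right) = -3 + 6 k^{2}$)
$64 - n{\left(21 \right)} = 64 - \left(-3 + 6 \cdot 21^{2}\right) = 64 - \left(-3 + 6 \cdot 441\right) = 64 - \left(-3 + 2646\right) = 64 - 2643 = -2579$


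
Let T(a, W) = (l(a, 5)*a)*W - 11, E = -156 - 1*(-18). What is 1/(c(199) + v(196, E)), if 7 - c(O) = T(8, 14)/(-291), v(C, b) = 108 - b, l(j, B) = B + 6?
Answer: 97/24948 ≈ 0.0038881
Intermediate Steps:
l(j, B) = 6 + B
E = -138 (E = -156 + 18 = -138)
T(a, W) = -11 + 11*W*a (T(a, W) = ((6 + 5)*a)*W - 11 = (11*a)*W - 11 = 11*W*a - 11 = -11 + 11*W*a)
c(O) = 1086/97 (c(O) = 7 - (-11 + 11*14*8)/(-291) = 7 - (-11 + 1232)*(-1)/291 = 7 - 1221*(-1)/291 = 7 - 1*(-407/97) = 7 + 407/97 = 1086/97)
1/(c(199) + v(196, E)) = 1/(1086/97 + (108 - 1*(-138))) = 1/(1086/97 + (108 + 138)) = 1/(1086/97 + 246) = 1/(24948/97) = 97/24948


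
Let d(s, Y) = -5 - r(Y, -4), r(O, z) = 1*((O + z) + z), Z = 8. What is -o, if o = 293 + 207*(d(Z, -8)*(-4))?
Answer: 8815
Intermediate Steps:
r(O, z) = O + 2*z (r(O, z) = 1*(O + 2*z) = O + 2*z)
d(s, Y) = 3 - Y (d(s, Y) = -5 - (Y + 2*(-4)) = -5 - (Y - 8) = -5 - (-8 + Y) = -5 + (8 - Y) = 3 - Y)
o = -8815 (o = 293 + 207*((3 - 1*(-8))*(-4)) = 293 + 207*((3 + 8)*(-4)) = 293 + 207*(11*(-4)) = 293 + 207*(-44) = 293 - 9108 = -8815)
-o = -1*(-8815) = 8815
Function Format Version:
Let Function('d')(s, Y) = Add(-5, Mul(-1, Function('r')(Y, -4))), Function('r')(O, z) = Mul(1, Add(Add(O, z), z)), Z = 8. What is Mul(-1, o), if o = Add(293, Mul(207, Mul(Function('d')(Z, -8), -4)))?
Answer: 8815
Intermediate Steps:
Function('r')(O, z) = Add(O, Mul(2, z)) (Function('r')(O, z) = Mul(1, Add(O, Mul(2, z))) = Add(O, Mul(2, z)))
Function('d')(s, Y) = Add(3, Mul(-1, Y)) (Function('d')(s, Y) = Add(-5, Mul(-1, Add(Y, Mul(2, -4)))) = Add(-5, Mul(-1, Add(Y, -8))) = Add(-5, Mul(-1, Add(-8, Y))) = Add(-5, Add(8, Mul(-1, Y))) = Add(3, Mul(-1, Y)))
o = -8815 (o = Add(293, Mul(207, Mul(Add(3, Mul(-1, -8)), -4))) = Add(293, Mul(207, Mul(Add(3, 8), -4))) = Add(293, Mul(207, Mul(11, -4))) = Add(293, Mul(207, -44)) = Add(293, -9108) = -8815)
Mul(-1, o) = Mul(-1, -8815) = 8815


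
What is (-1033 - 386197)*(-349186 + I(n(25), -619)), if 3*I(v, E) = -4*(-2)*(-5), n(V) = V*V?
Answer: 405661373540/3 ≈ 1.3522e+11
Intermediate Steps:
n(V) = V**2
I(v, E) = -40/3 (I(v, E) = (-4*(-2)*(-5))/3 = (8*(-5))/3 = (1/3)*(-40) = -40/3)
(-1033 - 386197)*(-349186 + I(n(25), -619)) = (-1033 - 386197)*(-349186 - 40/3) = -387230*(-1047598/3) = 405661373540/3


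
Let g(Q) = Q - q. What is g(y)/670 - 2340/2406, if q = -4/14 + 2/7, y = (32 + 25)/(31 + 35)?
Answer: -5740981/5910740 ≈ -0.97128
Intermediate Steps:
y = 19/22 (y = 57/66 = 57*(1/66) = 19/22 ≈ 0.86364)
q = 0 (q = -4*1/14 + 2*(⅐) = -2/7 + 2/7 = 0)
g(Q) = Q (g(Q) = Q - 1*0 = Q + 0 = Q)
g(y)/670 - 2340/2406 = (19/22)/670 - 2340/2406 = (19/22)*(1/670) - 2340*1/2406 = 19/14740 - 390/401 = -5740981/5910740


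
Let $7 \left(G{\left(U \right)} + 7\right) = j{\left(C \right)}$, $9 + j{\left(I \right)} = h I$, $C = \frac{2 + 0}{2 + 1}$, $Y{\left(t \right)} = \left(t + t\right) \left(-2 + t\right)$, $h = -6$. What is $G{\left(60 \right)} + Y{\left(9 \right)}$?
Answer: $\frac{820}{7} \approx 117.14$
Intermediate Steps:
$Y{\left(t \right)} = 2 t \left(-2 + t\right)$
$C = \frac{2}{3} \approx 0.66667$
$j{\left(I \right)} = -9 - 6 I$
$G{\left(U \right)} = - \frac{62}{7}$ ($G{\left(U \right)} = -7 + \frac{-9 - 4}{7} = -7 + \frac{1}{7} \left(-13\right) = -7 - \frac{13}{7} = - \frac{62}{7}$)
$G{\left(60 \right)} + Y{\left(9 \right)} = - \frac{62}{7} + 2 \cdot 9 \left(-2 + 9\right) = - \frac{62}{7} + 2 \cdot 9 \cdot 7 = - \frac{62}{7} + 126 = \frac{820}{7}$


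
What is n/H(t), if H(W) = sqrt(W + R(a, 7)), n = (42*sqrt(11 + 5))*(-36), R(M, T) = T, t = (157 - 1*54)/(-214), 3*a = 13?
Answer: -2016*sqrt(33170)/155 ≈ -2368.8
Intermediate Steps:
a = 13/3 (a = (1/3)*13 = 13/3 ≈ 4.3333)
t = -103/214 (t = (157 - 54)*(-1/214) = 103*(-1/214) = -103/214 ≈ -0.48131)
n = -6048 (n = (42*sqrt(16))*(-36) = (42*4)*(-36) = 168*(-36) = -6048)
H(W) = sqrt(7 + W) (H(W) = sqrt(W + 7) = sqrt(7 + W))
n/H(t) = -6048/sqrt(7 - 103/214) = -6048*sqrt(33170)/465 = -2016*sqrt(33170)/155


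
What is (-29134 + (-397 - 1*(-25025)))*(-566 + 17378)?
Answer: -75754872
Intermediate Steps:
(-29134 + (-397 - 1*(-25025)))*(-566 + 17378) = (-29134 + (-397 + 25025))*16812 = (-29134 + 24628)*16812 = -4506*16812 = -75754872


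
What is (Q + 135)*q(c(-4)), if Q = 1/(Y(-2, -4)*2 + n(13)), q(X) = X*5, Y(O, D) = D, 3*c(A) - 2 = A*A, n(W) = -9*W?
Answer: 101244/25 ≈ 4049.8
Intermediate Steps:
c(A) = ⅔ + A²/3 (c(A) = ⅔ + (A*A)/3 = ⅔ + A²/3)
q(X) = 5*X
Q = -1/125 (Q = 1/(-4*2 - 9*13) = 1/(-8 - 117) = 1/(-125) = -1/125 ≈ -0.0080000)
(Q + 135)*q(c(-4)) = (-1/125 + 135)*(5*(⅔ + (⅓)*(-4)²)) = 16874*(5*(⅔ + (⅓)*16))/125 = 16874*(5*(⅔ + 16/3))/125 = 16874*(5*6)/125 = (16874/125)*30 = 101244/25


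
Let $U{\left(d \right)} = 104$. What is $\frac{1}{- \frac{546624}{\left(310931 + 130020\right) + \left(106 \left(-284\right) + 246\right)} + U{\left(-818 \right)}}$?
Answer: $\frac{45677}{4689672} \approx 0.0097399$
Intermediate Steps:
$\frac{1}{- \frac{546624}{\left(310931 + 130020\right) + \left(106 \left(-284\right) + 246\right)} + U{\left(-818 \right)}} = \frac{1}{- \frac{546624}{\left(310931 + 130020\right) + \left(106 \left(-284\right) + 246\right)} + 104} = \frac{1}{- \frac{546624}{440951 + \left(-30104 + 246\right)} + 104} = \frac{1}{- \frac{546624}{440951 - 29858} + 104} = \frac{1}{- \frac{546624}{411093} + 104} = \frac{1}{\left(-546624\right) \frac{1}{411093} + 104} = \frac{1}{- \frac{60736}{45677} + 104} = \frac{1}{\frac{4689672}{45677}} = \frac{45677}{4689672}$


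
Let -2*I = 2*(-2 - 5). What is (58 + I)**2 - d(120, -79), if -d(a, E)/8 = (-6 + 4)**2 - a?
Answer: 3297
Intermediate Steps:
I = 7 (I = -(-2 - 5) = -(-7) = -1/2*(-14) = 7)
d(a, E) = -32 + 8*a (d(a, E) = -8*((-6 + 4)**2 - a) = -8*((-2)**2 - a) = -8*(4 - a) = -32 + 8*a)
(58 + I)**2 - d(120, -79) = (58 + 7)**2 - (-32 + 8*120) = 65**2 - (-32 + 960) = 4225 - 1*928 = 4225 - 928 = 3297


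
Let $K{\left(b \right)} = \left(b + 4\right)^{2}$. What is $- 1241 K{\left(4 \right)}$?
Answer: $-79424$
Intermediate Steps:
$K{\left(b \right)} = \left(4 + b\right)^{2}$
$- 1241 K{\left(4 \right)} = - 1241 \left(4 + 4\right)^{2} = - 1241 \cdot 8^{2} = \left(-1241\right) 64 = -79424$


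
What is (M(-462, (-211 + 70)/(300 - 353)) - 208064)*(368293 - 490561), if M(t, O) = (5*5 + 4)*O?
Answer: 1347797211204/53 ≈ 2.5430e+10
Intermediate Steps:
M(t, O) = 29*O (M(t, O) = (25 + 4)*O = 29*O)
(M(-462, (-211 + 70)/(300 - 353)) - 208064)*(368293 - 490561) = (29*((-211 + 70)/(300 - 353)) - 208064)*(368293 - 490561) = (29*(-141/(-53)) - 208064)*(-122268) = (29*(-141*(-1/53)) - 208064)*(-122268) = (29*(141/53) - 208064)*(-122268) = (4089/53 - 208064)*(-122268) = -11023303/53*(-122268) = 1347797211204/53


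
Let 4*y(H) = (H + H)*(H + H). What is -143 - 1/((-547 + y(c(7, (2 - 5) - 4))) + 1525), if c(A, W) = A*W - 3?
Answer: -526527/3682 ≈ -143.00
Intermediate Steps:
c(A, W) = -3 + A*W
y(H) = H² (y(H) = ((H + H)*(H + H))/4 = ((2*H)*(2*H))/4 = (4*H²)/4 = H²)
-143 - 1/((-547 + y(c(7, (2 - 5) - 4))) + 1525) = -143 - 1/((-547 + (-3 + 7*((2 - 5) - 4))²) + 1525) = -143 - 1/((-547 + (-3 + 7*(-3 - 4))²) + 1525) = -143 - 1/((-547 + (-3 + 7*(-7))²) + 1525) = -143 - 1/((-547 + (-3 - 49)²) + 1525) = -143 - 1/((-547 + (-52)²) + 1525) = -143 - 1/((-547 + 2704) + 1525) = -143 - 1/(2157 + 1525) = -143 - 1/3682 = -526527/3682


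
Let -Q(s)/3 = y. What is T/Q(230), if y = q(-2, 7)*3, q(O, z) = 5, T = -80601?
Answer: 26867/15 ≈ 1791.1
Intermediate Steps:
y = 15 (y = 5*3 = 15)
Q(s) = -45 (Q(s) = -3*15 = -45)
T/Q(230) = -80601/(-45) = -80601*(-1/45) = 26867/15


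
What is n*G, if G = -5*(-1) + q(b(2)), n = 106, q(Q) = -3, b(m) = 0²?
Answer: 212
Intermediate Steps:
b(m) = 0
G = 2 (G = -5*(-1) - 3 = 5 - 3 = 2)
n*G = 106*2 = 212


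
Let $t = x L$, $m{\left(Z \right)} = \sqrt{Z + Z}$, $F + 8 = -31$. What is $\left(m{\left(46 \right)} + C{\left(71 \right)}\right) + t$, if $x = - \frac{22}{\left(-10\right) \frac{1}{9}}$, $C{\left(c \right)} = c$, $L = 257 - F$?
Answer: $\frac{29659}{5} + 2 \sqrt{23} \approx 5941.4$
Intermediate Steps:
$F = -39$ ($F = -8 - 31 = -39$)
$L = 296$ ($L = 257 - -39 = 257 + 39 = 296$)
$m{\left(Z \right)} = \sqrt{2} \sqrt{Z}$ ($m{\left(Z \right)} = \sqrt{2 Z} = \sqrt{2} \sqrt{Z}$)
$x = \frac{99}{5}$ ($x = - \frac{22}{\left(-10\right) \frac{1}{9}} = - \frac{22}{- \frac{10}{9}} = \left(-22\right) \left(- \frac{9}{10}\right) = \frac{99}{5} \approx 19.8$)
$t = \frac{29304}{5}$ ($t = \frac{99}{5} \cdot 296 = \frac{29304}{5} \approx 5860.8$)
$\left(m{\left(46 \right)} + C{\left(71 \right)}\right) + t = \left(\sqrt{2} \sqrt{46} + 71\right) + \frac{29304}{5} = \left(2 \sqrt{23} + 71\right) + \frac{29304}{5} = \left(71 + 2 \sqrt{23}\right) + \frac{29304}{5} = \frac{29659}{5} + 2 \sqrt{23}$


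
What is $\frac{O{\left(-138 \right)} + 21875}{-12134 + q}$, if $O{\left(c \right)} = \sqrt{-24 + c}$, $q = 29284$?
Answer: $\frac{125}{98} + \frac{9 i \sqrt{2}}{17150} \approx 1.2755 + 0.00074215 i$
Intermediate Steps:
$\frac{O{\left(-138 \right)} + 21875}{-12134 + q} = \frac{\sqrt{-24 - 138} + 21875}{-12134 + 29284} = \frac{\sqrt{-162} + 21875}{17150} = \left(9 i \sqrt{2} + 21875\right) \frac{1}{17150} = \left(21875 + 9 i \sqrt{2}\right) \frac{1}{17150} = \frac{125}{98} + \frac{9 i \sqrt{2}}{17150}$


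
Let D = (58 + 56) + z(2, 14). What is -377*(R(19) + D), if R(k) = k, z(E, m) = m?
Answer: -55419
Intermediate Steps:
D = 128 (D = (58 + 56) + 14 = 114 + 14 = 128)
-377*(R(19) + D) = -377*(19 + 128) = -377*147 = -55419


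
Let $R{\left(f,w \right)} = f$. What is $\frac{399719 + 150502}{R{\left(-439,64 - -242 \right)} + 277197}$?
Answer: $\frac{550221}{276758} \approx 1.9881$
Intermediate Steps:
$\frac{399719 + 150502}{R{\left(-439,64 - -242 \right)} + 277197} = \frac{399719 + 150502}{-439 + 277197} = \frac{550221}{276758}$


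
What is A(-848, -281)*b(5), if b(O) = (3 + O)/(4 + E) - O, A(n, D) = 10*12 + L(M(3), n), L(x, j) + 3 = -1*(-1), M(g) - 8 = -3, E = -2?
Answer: -118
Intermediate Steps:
M(g) = 5 (M(g) = 8 - 3 = 5)
L(x, j) = -2 (L(x, j) = -3 - 1*(-1) = -3 + 1 = -2)
A(n, D) = 118 (A(n, D) = 10*12 - 2 = 120 - 2 = 118)
b(O) = 3/2 - O/2 (b(O) = (3 + O)/(4 - 2) - O = (3 + O)/2 - O = (3 + O)*(½) - O = (3/2 + O/2) - O = 3/2 - O/2)
A(-848, -281)*b(5) = 118*(3/2 - ½*5) = 118*(3/2 - 5/2) = 118*(-1) = -118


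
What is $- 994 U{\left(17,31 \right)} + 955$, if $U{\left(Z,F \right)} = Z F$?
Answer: $-522883$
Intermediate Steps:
$U{\left(Z,F \right)} = F Z$
$- 994 U{\left(17,31 \right)} + 955 = - 994 \cdot 31 \cdot 17 + 955 = \left(-994\right) 527 + 955 = -523838 + 955 = -522883$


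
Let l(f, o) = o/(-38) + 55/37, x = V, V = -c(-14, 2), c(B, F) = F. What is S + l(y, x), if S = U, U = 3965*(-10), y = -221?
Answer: -27872868/703 ≈ -39648.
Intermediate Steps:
V = -2 (V = -1*2 = -2)
x = -2
l(f, o) = 55/37 - o/38 (l(f, o) = o*(-1/38) + 55*(1/37) = -o/38 + 55/37 = 55/37 - o/38)
U = -39650
S = -39650
S + l(y, x) = -39650 + (55/37 - 1/38*(-2)) = -39650 + (55/37 + 1/19) = -39650 + 1082/703 = -27872868/703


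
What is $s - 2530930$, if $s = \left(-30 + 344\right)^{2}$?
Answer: $-2432334$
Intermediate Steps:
$s = 98596$ ($s = 314^{2} = 98596$)
$s - 2530930 = 98596 - 2530930 = -2432334$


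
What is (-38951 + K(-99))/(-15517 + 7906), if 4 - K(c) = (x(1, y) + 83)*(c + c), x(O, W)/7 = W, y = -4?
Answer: 28057/7611 ≈ 3.6864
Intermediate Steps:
x(O, W) = 7*W
K(c) = 4 - 110*c (K(c) = 4 - (7*(-4) + 83)*(c + c) = 4 - (-28 + 83)*2*c = 4 - 55*2*c = 4 - 110*c)
(-38951 + K(-99))/(-15517 + 7906) = (-38951 + (4 - 110*(-99)))/(-15517 + 7906) = (-38951 + (4 + 10890))/(-7611) = (-38951 + 10894)*(-1/7611) = -28057*(-1/7611) = 28057/7611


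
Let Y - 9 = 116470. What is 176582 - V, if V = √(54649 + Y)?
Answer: 176582 - 2*√42782 ≈ 1.7617e+5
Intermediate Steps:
Y = 116479 (Y = 9 + 116470 = 116479)
V = 2*√42782 (V = √(54649 + 116479) = √171128 = 2*√42782 ≈ 413.68)
176582 - V = 176582 - 2*√42782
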